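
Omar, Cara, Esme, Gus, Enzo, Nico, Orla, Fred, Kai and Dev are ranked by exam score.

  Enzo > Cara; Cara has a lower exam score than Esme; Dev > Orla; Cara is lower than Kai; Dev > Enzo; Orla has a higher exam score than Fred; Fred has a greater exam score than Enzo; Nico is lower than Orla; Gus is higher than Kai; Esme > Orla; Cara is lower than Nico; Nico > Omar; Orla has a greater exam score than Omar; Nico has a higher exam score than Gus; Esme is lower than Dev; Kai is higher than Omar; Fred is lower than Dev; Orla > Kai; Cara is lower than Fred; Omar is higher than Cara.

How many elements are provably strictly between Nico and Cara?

3

The relations place Cara below Nico. An element lies strictly between them when it is forced above Cara and also forced below Nico.
Above Cara: {Omar, Kai, Enzo, Gus, Fred, Orla, Esme, Dev}. Below Nico: {Omar, Kai, Gus}.
Intersection: {Omar, Kai, Gus} — 3.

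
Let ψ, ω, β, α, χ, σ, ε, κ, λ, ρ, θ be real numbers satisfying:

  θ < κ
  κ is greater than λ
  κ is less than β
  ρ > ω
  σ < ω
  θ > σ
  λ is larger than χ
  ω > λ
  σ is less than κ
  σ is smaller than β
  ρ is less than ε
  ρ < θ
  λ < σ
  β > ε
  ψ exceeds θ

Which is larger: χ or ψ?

ψ

Chaining the given relations: χ < λ < σ < ω < ρ < θ < ψ.
So χ < ψ; ψ is the larger of the two.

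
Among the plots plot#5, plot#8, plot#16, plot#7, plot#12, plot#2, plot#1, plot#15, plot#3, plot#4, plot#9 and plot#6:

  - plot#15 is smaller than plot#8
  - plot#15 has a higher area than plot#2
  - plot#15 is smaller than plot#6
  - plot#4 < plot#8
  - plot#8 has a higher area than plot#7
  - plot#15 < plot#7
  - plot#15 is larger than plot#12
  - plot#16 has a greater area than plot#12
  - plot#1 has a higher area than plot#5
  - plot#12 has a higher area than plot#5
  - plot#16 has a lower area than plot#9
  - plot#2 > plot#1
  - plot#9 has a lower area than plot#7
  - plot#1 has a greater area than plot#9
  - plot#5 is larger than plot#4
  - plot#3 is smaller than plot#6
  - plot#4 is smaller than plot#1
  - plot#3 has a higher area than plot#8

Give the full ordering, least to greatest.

Each adjacent pair is fixed by a given relation: plot#4 < plot#5; plot#5 < plot#12; plot#12 < plot#16; plot#16 < plot#9; plot#9 < plot#1; plot#1 < plot#2; plot#2 < plot#15; plot#15 < plot#7; plot#7 < plot#8; plot#8 < plot#3; plot#3 < plot#6. Chaining them end to end gives the full order.

plot#4 < plot#5 < plot#12 < plot#16 < plot#9 < plot#1 < plot#2 < plot#15 < plot#7 < plot#8 < plot#3 < plot#6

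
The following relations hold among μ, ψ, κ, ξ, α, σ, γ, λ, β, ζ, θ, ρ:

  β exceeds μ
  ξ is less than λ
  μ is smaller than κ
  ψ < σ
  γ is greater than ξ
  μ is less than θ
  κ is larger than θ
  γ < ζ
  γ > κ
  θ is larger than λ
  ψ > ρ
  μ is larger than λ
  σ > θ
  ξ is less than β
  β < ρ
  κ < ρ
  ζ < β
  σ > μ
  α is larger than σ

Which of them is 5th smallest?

κ

Chaining the given pairs: ξ < λ < μ < θ < κ < γ < ζ < β < ρ < ψ < σ < α.
Counting 5 from the smallest end gives κ.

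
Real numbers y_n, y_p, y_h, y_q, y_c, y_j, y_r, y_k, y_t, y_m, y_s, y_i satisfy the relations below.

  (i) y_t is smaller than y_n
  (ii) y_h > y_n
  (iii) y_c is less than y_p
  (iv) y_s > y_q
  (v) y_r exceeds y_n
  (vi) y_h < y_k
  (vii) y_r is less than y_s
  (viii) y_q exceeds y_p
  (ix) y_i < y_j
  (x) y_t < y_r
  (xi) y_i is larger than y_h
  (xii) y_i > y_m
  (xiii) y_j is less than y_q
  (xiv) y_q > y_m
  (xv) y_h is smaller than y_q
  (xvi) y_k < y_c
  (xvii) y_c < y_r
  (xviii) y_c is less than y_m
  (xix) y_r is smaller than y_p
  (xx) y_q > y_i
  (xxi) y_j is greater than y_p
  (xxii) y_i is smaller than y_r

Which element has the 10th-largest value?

Chaining the given pairs: y_t < y_n < y_h < y_k < y_c < y_m < y_i < y_r < y_p < y_j < y_q < y_s.
The 10th largest is y_h.

y_h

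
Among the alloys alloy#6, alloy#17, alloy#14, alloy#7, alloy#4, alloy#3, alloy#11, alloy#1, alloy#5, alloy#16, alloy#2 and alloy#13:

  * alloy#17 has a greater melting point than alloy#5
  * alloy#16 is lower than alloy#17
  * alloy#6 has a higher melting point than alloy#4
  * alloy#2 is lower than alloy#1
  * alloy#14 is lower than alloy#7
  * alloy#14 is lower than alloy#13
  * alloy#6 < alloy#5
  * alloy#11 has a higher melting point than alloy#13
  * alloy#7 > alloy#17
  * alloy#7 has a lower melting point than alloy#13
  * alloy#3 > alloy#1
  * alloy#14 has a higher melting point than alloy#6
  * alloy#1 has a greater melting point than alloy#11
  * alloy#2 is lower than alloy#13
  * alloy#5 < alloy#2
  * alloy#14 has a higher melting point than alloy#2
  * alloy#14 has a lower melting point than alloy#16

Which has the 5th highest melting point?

Piecing the relations together gives one ordering: alloy#4 < alloy#6 < alloy#5 < alloy#2 < alloy#14 < alloy#16 < alloy#17 < alloy#7 < alloy#13 < alloy#11 < alloy#1 < alloy#3.
The 5th largest is alloy#7.

alloy#7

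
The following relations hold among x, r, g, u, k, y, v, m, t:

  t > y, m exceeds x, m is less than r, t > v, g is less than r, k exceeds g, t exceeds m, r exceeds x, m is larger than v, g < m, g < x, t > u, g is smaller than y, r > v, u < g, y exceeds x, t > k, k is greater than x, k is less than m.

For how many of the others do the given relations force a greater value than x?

5

The elements the relations force above x are y, k, m, r, t — no chain reaches any other.
That is 5.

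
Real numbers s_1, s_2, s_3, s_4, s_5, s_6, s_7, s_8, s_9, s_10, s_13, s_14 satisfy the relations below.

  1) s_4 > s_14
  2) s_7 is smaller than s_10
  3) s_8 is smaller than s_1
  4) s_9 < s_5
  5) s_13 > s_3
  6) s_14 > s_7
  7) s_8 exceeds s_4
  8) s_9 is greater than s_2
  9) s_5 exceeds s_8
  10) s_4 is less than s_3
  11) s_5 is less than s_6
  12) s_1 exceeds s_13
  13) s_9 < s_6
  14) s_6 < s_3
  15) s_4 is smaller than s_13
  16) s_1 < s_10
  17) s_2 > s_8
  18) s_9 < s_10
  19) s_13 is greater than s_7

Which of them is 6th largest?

Chaining the given pairs: s_7 < s_14 < s_4 < s_8 < s_2 < s_9 < s_5 < s_6 < s_3 < s_13 < s_1 < s_10.
The 6th largest is s_5.

s_5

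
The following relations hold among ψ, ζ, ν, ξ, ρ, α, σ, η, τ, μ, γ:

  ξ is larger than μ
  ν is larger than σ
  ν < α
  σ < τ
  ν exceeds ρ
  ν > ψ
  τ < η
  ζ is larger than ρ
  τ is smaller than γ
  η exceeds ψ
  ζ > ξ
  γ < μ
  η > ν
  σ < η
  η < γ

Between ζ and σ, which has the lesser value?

The relevant relations are σ < τ; τ < η; η < γ; γ < μ; μ < ξ; ξ < ζ.
Chaining these gives σ < τ < η < γ < μ < ξ < ζ.
So σ < ζ; σ is the smaller of the two.

σ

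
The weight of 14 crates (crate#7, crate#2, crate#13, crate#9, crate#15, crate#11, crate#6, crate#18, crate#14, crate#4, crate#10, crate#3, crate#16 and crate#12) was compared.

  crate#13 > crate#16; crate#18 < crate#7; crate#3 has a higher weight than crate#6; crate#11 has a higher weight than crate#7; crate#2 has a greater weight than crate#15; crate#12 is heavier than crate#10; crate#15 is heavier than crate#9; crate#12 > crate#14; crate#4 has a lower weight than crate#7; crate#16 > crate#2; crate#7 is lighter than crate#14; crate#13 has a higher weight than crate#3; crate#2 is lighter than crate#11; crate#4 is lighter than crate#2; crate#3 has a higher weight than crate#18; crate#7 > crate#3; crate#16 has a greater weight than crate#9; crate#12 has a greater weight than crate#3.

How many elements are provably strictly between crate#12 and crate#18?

3

The relations place crate#18 below crate#12. An element lies strictly between them when it is forced above crate#18 and also forced below crate#12.
Above crate#18: {crate#3, crate#7, crate#14, crate#11, crate#13}. Below crate#12: {crate#10, crate#4, crate#6, crate#3, crate#7, crate#14}.
Intersection: {crate#3, crate#7, crate#14} — 3.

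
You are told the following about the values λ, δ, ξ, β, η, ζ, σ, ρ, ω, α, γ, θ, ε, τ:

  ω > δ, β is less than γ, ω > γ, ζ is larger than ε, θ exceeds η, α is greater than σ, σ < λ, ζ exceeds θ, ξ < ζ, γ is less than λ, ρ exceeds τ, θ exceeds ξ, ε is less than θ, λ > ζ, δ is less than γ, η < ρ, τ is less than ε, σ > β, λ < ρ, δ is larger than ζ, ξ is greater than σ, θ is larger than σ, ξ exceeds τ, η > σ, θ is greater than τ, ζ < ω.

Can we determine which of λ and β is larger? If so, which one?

λ

Following the relations from β: β < σ < η < θ < ζ < δ < γ < λ.
So λ is larger.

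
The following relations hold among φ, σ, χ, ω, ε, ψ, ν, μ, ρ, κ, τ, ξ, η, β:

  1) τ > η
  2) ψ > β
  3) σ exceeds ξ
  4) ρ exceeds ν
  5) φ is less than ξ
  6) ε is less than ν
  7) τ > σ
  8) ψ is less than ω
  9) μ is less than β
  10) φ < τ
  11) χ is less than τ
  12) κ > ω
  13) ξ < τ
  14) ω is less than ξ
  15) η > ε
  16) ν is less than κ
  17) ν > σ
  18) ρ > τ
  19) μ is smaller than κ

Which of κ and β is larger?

κ

Following the relations from β: β < ψ < ω < ξ < σ < ν < κ.
So β < κ; κ is the larger of the two.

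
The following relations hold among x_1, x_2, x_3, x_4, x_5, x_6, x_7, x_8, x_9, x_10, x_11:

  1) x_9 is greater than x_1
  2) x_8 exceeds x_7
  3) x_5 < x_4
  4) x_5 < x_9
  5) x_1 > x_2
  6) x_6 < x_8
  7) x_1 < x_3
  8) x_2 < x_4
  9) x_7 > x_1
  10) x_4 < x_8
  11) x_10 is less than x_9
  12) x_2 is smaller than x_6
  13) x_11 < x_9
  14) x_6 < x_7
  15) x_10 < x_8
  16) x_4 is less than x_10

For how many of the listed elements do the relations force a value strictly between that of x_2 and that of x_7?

2

Chaining upward from x_2 reaches: x_1, x_4, x_10, x_6, x_8, x_9, x_3.
Chaining downward from x_7 reaches: x_1, x_6.
Strictly between x_2 and x_7 are those in both lists: x_1, x_6 — 2 elements.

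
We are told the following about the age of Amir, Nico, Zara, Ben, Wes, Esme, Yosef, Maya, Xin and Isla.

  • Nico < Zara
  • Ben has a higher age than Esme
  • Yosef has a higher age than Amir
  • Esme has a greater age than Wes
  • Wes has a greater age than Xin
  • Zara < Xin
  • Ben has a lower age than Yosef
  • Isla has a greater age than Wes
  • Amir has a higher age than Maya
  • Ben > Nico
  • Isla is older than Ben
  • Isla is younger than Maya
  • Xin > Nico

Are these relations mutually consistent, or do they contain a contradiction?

consistent

The single ordering Nico < Zara < Xin < Wes < Esme < Ben < Isla < Maya < Amir < Yosef satisfies every listed relation, so no contradiction arises.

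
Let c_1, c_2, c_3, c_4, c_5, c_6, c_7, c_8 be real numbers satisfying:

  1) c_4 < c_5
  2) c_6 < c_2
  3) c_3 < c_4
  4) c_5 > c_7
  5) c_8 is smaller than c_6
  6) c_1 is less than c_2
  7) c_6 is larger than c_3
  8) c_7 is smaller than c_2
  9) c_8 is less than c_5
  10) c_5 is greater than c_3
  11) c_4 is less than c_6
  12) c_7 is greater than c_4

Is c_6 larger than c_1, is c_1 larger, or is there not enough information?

undetermined

Following every chain through c_1: above c_1 we get c_2.
c_6 is not reached, and no chain runs the other way from c_6 to c_1.
So the given relations leave the order of c_1 and c_6 undetermined.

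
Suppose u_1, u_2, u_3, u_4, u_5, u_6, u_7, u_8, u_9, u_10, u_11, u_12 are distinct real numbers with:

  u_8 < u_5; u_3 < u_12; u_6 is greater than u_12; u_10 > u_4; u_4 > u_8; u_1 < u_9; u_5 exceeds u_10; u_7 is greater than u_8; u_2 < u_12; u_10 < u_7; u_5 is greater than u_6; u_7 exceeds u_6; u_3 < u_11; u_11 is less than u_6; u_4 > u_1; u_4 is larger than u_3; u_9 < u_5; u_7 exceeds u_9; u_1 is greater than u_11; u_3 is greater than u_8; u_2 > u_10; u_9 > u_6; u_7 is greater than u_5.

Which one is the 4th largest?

The consecutive relations fix a unique order: u_8 < u_3 < u_11 < u_1 < u_4 < u_10 < u_2 < u_12 < u_6 < u_9 < u_5 < u_7.
The 4th largest is u_6.

u_6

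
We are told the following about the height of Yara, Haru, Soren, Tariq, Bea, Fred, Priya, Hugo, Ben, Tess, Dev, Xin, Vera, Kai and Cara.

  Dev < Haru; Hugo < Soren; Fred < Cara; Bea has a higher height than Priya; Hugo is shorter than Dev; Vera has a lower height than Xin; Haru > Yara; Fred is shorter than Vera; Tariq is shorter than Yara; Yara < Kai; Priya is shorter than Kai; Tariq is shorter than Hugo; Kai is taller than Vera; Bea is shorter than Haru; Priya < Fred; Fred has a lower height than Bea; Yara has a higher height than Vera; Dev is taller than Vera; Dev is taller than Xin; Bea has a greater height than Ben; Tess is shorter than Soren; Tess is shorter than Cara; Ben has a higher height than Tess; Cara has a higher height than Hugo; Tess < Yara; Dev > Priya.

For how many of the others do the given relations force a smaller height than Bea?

From Bea the given relations immediately reach Priya, Fred, Ben.
From those, Tess — 4 in total.
Nothing else is reachable below Bea; 4 in all.

4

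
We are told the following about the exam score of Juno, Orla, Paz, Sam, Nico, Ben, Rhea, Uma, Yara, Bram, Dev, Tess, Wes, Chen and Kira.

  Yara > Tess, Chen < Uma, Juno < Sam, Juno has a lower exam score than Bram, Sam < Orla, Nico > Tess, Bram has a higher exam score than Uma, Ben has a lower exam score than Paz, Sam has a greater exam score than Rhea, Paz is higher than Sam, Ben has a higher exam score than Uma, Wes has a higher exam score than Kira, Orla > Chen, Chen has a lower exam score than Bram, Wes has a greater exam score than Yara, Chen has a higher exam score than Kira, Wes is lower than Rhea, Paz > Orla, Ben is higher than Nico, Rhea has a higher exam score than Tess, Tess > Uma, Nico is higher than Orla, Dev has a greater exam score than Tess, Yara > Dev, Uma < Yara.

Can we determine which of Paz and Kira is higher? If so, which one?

The relevant relations are Kira < Chen; Chen < Uma; Uma < Tess; Tess < Dev; Dev < Yara; Yara < Wes; Wes < Rhea; Rhea < Sam; Sam < Orla; Orla < Nico; Nico < Ben; Ben < Paz.
Together: Kira < Chen < Uma < Tess < Dev < Yara < Wes < Rhea < Sam < Orla < Nico < Ben < Paz.
So Paz is higher.

Paz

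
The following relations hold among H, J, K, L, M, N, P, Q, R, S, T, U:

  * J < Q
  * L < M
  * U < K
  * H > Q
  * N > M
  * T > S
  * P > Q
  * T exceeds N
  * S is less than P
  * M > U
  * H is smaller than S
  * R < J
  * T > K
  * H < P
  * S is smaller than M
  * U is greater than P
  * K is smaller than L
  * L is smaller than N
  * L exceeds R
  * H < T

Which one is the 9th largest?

Chaining the given pairs: R < J < Q < H < S < P < U < K < L < M < N < T.
The 9th largest is H.

H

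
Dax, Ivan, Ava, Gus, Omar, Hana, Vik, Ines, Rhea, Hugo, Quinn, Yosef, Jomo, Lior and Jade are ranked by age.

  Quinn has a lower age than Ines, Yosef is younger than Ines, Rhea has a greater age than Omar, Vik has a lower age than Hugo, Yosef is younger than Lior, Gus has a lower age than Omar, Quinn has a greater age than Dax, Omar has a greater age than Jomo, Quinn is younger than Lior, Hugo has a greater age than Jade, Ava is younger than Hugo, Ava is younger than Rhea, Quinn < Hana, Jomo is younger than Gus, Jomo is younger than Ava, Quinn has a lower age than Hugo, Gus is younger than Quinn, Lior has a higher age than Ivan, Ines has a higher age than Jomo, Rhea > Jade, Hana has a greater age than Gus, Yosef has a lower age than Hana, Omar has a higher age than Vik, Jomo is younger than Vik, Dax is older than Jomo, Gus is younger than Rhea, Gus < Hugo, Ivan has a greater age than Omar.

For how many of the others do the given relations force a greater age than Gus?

The elements the relations force above Gus are Omar, Rhea, Quinn, Ivan, Ines, Hana, Lior, Hugo — no chain reaches any other.
That is 8.

8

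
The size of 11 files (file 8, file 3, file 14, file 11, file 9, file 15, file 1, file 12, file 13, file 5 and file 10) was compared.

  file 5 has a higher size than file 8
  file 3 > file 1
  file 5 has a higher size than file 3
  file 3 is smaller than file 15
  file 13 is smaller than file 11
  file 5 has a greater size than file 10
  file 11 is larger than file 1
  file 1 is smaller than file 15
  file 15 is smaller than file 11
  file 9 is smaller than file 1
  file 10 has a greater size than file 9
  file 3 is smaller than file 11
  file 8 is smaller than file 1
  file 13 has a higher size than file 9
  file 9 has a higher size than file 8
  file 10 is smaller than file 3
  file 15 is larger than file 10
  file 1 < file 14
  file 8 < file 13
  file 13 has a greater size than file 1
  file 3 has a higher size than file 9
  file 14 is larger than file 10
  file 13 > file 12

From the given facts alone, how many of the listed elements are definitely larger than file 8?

9

The elements the relations force above file 8 are file 9, file 1, file 10, file 3, file 13, file 15, file 11, file 14, file 5 — no chain reaches any other.
That is 9.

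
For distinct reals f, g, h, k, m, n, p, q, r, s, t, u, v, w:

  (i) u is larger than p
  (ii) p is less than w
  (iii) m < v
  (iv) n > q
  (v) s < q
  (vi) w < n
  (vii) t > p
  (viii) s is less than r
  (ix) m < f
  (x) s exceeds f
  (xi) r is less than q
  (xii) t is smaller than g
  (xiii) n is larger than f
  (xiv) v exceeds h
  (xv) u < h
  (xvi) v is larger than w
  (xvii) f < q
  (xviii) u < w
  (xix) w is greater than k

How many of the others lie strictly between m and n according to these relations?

4

Chaining upward from m reaches: f, s, r, q, v.
Chaining downward from n reaches: k, f, s, p, u, r, q, w.
Strictly between m and n are those in both lists: f, s, r, q — 4 elements.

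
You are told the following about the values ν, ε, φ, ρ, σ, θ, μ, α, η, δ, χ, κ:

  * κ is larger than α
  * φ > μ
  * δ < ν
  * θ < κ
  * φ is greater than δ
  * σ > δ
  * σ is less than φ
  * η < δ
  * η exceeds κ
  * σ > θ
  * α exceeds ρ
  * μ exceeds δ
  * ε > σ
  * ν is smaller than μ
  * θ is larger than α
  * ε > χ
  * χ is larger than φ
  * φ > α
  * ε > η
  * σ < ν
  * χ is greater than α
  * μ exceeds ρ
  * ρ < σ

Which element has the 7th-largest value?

The consecutive relations fix a unique order: ρ < α < θ < κ < η < δ < σ < ν < μ < φ < χ < ε.
The 7th largest is δ.

δ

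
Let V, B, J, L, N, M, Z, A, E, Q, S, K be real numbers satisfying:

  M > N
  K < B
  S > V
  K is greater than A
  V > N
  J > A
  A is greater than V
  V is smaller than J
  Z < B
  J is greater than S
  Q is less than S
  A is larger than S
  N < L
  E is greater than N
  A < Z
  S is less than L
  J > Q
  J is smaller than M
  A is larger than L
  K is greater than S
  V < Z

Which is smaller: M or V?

V

Chaining the given relations: V < S < L < A < J < M.
So V < M; V is the smaller of the two.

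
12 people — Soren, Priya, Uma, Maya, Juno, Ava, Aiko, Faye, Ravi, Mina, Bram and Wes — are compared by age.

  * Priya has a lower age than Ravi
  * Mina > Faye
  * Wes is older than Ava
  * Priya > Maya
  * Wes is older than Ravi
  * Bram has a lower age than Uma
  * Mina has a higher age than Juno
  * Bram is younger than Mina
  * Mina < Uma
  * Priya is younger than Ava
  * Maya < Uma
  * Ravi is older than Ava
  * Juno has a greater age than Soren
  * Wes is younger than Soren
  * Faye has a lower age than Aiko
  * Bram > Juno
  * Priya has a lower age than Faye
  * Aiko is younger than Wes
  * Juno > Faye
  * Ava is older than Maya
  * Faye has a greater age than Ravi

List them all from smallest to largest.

Maya < Priya < Ava < Ravi < Faye < Aiko < Wes < Soren < Juno < Bram < Mina < Uma

The consecutive links are each given: Maya < Priya; Priya < Ava; Ava < Ravi; Ravi < Faye; Faye < Aiko; Aiko < Wes; Wes < Soren; Soren < Juno; Juno < Bram; Bram < Mina; Mina < Uma.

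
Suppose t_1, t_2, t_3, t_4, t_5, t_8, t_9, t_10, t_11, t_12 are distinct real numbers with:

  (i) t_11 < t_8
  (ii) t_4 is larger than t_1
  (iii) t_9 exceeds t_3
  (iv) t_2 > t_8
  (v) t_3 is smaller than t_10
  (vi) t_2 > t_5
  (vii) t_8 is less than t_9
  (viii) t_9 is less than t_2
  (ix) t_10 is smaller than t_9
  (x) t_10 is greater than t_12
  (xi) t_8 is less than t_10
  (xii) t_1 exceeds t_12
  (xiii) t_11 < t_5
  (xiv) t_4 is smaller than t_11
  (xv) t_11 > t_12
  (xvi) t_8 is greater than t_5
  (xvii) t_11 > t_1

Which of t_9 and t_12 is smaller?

Following the relations from t_12: t_12 < t_1 < t_4 < t_11 < t_5 < t_8 < t_10 < t_9.
So t_12 < t_9; t_12 is the smaller of the two.

t_12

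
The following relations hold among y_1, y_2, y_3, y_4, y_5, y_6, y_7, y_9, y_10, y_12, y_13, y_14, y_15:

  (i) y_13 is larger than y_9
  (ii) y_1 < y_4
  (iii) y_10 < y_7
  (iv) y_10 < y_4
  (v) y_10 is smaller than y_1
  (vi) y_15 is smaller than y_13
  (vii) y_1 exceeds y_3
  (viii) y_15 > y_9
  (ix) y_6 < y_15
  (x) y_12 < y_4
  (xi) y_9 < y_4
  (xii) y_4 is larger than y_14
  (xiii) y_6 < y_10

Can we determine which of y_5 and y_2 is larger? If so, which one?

undetermined

Following every chain through y_5: nothing is chained to y_5.
y_2 is not reached, and no chain runs the other way from y_2 to y_5.
So the given relations leave the order of y_5 and y_2 undetermined.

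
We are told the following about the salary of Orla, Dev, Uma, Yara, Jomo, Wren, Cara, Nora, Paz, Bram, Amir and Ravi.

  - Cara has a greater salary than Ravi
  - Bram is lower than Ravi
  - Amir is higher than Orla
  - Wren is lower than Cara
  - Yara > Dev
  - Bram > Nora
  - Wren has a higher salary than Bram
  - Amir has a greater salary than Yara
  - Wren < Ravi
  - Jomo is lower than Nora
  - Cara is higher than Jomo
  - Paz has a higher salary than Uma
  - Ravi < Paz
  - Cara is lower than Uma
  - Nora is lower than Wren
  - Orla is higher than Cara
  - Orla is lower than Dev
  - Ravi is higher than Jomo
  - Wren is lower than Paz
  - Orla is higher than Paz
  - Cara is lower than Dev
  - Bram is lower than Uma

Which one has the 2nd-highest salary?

Yara

Piecing the relations together gives one ordering: Jomo < Nora < Bram < Wren < Ravi < Cara < Uma < Paz < Orla < Dev < Yara < Amir.
The 2nd largest is Yara.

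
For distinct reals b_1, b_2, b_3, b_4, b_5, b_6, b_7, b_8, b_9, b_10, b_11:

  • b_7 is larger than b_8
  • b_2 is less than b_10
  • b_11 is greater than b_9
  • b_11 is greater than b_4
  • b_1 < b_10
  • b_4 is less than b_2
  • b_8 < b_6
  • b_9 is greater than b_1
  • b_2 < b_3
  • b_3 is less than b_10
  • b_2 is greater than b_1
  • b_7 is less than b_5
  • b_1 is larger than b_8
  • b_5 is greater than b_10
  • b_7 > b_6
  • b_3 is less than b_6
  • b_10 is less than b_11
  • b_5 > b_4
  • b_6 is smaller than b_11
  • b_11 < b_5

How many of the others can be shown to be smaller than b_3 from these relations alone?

The elements the relations force below b_3 are b_8, b_1, b_4, b_2 — no chain reaches any other.
That is 4.

4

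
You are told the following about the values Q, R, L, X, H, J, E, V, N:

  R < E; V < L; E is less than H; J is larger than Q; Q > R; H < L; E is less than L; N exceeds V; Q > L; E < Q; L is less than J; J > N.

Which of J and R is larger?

J

R < E and E < H give R < H.
With H < L: R < E < H < L.
With L < Q: R < E < H < L < Q.
With Q < J: R < E < H < L < Q < J.
So R < J; J is the larger of the two.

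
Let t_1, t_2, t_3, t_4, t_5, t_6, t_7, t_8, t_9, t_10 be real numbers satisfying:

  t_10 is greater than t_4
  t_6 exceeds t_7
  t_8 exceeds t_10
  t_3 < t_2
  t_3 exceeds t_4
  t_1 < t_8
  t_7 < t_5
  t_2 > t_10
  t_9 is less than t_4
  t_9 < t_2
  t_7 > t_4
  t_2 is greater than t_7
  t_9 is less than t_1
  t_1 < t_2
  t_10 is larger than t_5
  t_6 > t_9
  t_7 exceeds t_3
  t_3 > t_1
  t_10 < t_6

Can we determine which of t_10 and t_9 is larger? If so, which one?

t_10

Link the given pairs in sequence: t_9 < t_1; t_1 < t_3; t_3 < t_7; t_7 < t_5; t_5 < t_10.
Together: t_9 < t_1 < t_3 < t_7 < t_5 < t_10.
So t_10 is larger.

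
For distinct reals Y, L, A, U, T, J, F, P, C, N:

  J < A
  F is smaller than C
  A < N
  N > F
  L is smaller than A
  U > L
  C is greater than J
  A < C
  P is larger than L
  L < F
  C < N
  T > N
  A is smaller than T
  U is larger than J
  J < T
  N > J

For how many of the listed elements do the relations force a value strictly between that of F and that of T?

2

Chaining upward from F reaches: C, N.
Chaining downward from T reaches: J, L, A, C, N.
Strictly between F and T are those in both lists: C, N — 2 elements.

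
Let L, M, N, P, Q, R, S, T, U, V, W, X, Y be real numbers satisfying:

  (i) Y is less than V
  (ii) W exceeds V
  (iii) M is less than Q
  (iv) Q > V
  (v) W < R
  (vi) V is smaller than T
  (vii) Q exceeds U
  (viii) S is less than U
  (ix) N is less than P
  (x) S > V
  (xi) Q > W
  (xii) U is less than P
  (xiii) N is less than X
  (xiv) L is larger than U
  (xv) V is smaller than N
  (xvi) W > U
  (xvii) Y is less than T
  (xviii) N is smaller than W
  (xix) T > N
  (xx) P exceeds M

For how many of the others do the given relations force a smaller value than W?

From W the given relations immediately reach V, N, U.
From those, Y, S — 5 in total.
Nothing else is reachable below W; 5 in all.

5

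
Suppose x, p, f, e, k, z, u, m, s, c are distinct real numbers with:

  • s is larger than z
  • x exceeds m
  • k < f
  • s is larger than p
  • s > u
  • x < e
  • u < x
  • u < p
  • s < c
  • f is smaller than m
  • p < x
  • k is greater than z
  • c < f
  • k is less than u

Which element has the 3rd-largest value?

Piecing the relations together gives one ordering: z < k < u < p < s < c < f < m < x < e.
Counting 3 from the largest end gives m.

m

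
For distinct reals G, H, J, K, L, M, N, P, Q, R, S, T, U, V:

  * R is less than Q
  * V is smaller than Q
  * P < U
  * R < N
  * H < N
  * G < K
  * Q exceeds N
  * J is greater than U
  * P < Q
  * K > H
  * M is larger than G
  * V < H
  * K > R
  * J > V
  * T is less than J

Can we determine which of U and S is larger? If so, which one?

Following every chain through U: above U we get J; below U we get P.
S is not reached, and no chain runs the other way from S to U.
So the given relations leave the order of U and S undetermined.

undetermined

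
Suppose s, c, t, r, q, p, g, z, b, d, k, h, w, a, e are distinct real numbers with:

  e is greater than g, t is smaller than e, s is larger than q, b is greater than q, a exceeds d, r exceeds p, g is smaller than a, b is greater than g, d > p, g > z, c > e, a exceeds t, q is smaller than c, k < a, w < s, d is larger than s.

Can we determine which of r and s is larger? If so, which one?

undetermined

Following every chain through s: above s we get d, a; below s we get w, q.
r is not reached, and no chain runs the other way from r to s.
So the given relations leave the order of s and r undetermined.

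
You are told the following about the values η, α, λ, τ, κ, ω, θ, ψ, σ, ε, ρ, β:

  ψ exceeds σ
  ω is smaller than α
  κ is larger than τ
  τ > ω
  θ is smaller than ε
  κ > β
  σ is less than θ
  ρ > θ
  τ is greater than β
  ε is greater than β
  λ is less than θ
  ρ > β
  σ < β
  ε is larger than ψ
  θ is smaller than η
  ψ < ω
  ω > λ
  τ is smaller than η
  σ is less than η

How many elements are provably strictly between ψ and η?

2

Chaining upward from ψ reaches: ω, α, τ, κ, ε.
Chaining downward from η reaches: σ, β, λ, θ, ω, τ.
Strictly between ψ and η are those in both lists: ω, τ — 2 elements.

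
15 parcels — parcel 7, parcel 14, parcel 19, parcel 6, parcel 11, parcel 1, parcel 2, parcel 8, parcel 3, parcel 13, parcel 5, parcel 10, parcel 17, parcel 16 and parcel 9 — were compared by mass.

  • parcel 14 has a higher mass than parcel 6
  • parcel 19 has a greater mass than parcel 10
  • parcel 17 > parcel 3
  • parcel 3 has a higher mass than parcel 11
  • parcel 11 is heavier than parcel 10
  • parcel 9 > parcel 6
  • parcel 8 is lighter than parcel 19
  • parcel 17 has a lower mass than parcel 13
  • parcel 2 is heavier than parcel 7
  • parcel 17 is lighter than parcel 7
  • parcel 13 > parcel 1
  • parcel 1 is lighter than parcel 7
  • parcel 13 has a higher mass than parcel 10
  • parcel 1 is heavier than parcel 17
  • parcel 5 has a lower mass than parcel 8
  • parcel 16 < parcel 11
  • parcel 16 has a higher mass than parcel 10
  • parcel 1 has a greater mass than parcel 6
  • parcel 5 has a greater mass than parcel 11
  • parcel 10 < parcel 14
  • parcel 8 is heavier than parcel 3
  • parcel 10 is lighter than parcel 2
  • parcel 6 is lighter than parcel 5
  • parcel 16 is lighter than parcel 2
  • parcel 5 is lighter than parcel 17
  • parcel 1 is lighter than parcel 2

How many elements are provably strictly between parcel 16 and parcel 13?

The relations place parcel 16 below parcel 13. An element lies strictly between them when it is forced above parcel 16 and also forced below parcel 13.
Above parcel 16: {parcel 11, parcel 3, parcel 5, parcel 17, parcel 8, parcel 1, parcel 7, parcel 2, parcel 19}. Below parcel 13: {parcel 10, parcel 11, parcel 3, parcel 6, parcel 5, parcel 17, parcel 1}.
Intersection: {parcel 11, parcel 3, parcel 5, parcel 17, parcel 1} — 5.

5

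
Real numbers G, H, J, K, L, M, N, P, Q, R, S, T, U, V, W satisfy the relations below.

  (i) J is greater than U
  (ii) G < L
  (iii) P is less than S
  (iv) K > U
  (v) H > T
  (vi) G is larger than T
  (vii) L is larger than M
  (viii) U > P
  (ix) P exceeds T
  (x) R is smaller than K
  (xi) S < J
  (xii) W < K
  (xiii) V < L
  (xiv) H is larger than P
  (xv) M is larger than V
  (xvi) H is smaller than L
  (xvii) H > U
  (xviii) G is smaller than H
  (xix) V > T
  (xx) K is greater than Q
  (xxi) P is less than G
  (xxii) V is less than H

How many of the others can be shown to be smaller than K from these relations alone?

6

From K the given relations immediately reach R, Q, U, W.
From those, P — 5 in total.
From those, T — 6 in total.
Nothing else is reachable below K; 6 in all.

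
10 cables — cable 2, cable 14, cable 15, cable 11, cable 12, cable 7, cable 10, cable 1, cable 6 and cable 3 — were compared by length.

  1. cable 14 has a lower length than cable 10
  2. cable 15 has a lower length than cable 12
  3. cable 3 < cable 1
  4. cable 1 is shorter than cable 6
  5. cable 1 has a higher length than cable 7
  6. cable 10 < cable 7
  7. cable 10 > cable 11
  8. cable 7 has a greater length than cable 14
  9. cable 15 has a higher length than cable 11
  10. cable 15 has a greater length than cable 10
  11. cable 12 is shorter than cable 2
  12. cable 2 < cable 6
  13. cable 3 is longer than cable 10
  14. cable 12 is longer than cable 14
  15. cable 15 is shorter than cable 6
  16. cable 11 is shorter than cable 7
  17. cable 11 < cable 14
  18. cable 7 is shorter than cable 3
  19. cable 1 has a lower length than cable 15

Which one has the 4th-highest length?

The consecutive relations fix a unique order: cable 11 < cable 14 < cable 10 < cable 7 < cable 3 < cable 1 < cable 15 < cable 12 < cable 2 < cable 6.
Counting 4 from the largest end gives cable 15.

cable 15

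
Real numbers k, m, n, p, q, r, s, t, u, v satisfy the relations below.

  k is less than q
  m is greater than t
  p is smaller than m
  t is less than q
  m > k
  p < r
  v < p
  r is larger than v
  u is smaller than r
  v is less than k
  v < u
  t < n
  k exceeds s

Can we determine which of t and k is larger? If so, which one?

Following every chain through t: above t we get n, m, q.
k is not reached, and no chain runs the other way from k to t.
So the given relations leave the order of t and k undetermined.

undetermined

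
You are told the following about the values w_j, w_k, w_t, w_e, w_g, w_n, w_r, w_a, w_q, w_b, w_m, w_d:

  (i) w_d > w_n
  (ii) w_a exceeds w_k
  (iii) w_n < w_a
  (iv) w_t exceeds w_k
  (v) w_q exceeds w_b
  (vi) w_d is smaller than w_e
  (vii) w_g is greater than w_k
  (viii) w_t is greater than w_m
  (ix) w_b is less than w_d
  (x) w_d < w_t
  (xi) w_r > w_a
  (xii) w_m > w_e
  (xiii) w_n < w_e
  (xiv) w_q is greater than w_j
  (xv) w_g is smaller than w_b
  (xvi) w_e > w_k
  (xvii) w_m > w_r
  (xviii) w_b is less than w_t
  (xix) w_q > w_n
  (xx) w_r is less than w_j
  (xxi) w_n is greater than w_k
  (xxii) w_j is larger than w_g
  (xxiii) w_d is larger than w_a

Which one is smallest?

Chaining upward from w_k: directly above it, w_g, w_n, w_a, w_e, w_t; then w_b, w_d, w_r, w_j, w_q, w_m.
That covers every other element, and nothing is given below w_k, so w_k is the smallest.

w_k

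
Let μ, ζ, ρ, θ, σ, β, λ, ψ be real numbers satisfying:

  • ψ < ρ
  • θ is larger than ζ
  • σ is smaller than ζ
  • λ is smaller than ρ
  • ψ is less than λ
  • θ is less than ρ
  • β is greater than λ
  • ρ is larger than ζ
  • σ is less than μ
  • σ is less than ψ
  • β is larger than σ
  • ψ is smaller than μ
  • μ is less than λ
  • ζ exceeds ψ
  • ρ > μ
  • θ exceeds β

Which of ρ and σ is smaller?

σ

Link the given pairs in sequence: σ < ψ; ψ < μ; μ < λ; λ < β; β < θ; θ < ρ.
Chaining these gives σ < ψ < μ < λ < β < θ < ρ.
So σ < ρ; σ is the smaller of the two.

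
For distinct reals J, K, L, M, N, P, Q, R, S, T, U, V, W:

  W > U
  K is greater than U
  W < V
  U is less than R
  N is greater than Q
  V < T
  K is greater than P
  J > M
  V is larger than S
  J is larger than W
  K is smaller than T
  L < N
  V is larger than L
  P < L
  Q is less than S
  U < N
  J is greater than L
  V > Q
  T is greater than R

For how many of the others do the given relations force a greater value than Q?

4

The elements the relations force above Q are S, V, N, T — no chain reaches any other.
That is 4.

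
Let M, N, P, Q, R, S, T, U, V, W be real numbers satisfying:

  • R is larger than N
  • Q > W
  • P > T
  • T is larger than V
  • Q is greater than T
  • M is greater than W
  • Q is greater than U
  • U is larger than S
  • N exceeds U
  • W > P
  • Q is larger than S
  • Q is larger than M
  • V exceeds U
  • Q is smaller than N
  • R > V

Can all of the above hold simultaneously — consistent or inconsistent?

The single ordering S < U < V < T < P < W < M < Q < N < R satisfies every listed relation, so no contradiction arises.

consistent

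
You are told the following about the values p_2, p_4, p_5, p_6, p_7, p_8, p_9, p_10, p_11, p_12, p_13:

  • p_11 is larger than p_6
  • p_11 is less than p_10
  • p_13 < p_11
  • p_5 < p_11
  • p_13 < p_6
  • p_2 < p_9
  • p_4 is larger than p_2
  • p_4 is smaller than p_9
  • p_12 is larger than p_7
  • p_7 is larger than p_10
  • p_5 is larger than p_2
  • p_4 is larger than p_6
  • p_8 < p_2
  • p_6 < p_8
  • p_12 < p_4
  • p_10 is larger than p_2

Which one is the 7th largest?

Piecing the relations together gives one ordering: p_13 < p_6 < p_8 < p_2 < p_5 < p_11 < p_10 < p_7 < p_12 < p_4 < p_9.
The 7th largest is p_5.

p_5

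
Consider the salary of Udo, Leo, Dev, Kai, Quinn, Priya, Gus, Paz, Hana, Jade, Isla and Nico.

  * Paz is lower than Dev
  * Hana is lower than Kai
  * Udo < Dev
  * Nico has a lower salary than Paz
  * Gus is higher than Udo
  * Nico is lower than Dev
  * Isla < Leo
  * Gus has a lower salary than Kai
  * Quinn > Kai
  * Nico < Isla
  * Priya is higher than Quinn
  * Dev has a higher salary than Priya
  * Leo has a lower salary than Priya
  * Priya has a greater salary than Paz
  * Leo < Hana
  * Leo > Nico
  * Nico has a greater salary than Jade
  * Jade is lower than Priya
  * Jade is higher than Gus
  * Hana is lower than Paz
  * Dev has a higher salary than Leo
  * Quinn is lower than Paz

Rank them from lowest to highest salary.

Udo < Gus < Jade < Nico < Isla < Leo < Hana < Kai < Quinn < Paz < Priya < Dev

The consecutive links are each given: Udo < Gus; Gus < Jade; Jade < Nico; Nico < Isla; Isla < Leo; Leo < Hana; Hana < Kai; Kai < Quinn; Quinn < Paz; Paz < Priya; Priya < Dev.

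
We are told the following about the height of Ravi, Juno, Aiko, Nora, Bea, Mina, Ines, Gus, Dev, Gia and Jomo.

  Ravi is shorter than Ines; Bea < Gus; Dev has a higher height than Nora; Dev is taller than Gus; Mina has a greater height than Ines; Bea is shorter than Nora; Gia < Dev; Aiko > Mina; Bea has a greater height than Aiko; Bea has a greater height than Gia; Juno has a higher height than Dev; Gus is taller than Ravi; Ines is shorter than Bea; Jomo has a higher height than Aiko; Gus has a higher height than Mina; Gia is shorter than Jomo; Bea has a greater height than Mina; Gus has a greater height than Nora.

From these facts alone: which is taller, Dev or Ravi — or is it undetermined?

Ravi < Ines and Ines < Mina give Ravi < Mina.
With Mina < Aiko: Ravi < Ines < Mina < Aiko.
With Aiko < Bea: Ravi < Ines < Mina < Aiko < Bea.
With Bea < Nora: Ravi < Ines < Mina < Aiko < Bea < Nora.
With Nora < Gus: Ravi < Ines < Mina < Aiko < Bea < Nora < Gus.
With Gus < Dev: Ravi < Ines < Mina < Aiko < Bea < Nora < Gus < Dev.
So Dev is taller.

Dev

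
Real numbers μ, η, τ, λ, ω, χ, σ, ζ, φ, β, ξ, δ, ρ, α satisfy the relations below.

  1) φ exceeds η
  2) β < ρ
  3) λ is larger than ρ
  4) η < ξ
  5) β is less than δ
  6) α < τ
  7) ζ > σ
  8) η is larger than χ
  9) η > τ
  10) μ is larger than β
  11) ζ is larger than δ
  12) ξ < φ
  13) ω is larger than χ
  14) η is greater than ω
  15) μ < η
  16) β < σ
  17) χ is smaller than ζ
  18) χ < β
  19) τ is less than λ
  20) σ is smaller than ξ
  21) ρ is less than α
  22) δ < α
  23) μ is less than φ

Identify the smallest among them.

χ

Chaining upward from χ: directly above it, β, ω, η, ζ; then ρ, δ, σ, μ, ξ, φ; then α, λ; then τ.
That covers every other element, and nothing is given below χ, so χ is the smallest.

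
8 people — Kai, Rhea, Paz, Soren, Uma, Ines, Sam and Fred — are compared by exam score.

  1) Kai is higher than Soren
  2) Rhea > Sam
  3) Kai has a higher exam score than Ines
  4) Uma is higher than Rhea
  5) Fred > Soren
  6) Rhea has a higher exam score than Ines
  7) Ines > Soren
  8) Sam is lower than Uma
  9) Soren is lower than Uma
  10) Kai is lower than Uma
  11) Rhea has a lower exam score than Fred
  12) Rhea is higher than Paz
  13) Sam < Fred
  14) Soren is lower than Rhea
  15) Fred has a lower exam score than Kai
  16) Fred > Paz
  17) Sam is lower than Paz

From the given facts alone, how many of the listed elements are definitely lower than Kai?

6

Directly below Kai: Soren, Ines, Fred.
One step further: Sam, Paz, Rhea (6 so far).
No other element is forced below Kai by the given relations, so the count is 6.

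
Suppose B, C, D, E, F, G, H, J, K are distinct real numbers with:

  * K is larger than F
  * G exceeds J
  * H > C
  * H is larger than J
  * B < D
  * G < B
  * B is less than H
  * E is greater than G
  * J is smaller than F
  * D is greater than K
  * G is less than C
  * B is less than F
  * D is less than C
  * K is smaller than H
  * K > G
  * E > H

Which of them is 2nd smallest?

Piecing the relations together gives one ordering: J < G < B < F < K < D < C < H < E.
Counting 2 from the smallest end gives G.

G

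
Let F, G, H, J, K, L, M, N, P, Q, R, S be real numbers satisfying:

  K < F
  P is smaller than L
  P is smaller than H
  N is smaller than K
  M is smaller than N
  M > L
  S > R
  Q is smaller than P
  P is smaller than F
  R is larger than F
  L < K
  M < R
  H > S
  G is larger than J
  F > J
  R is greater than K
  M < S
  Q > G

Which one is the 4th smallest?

P

The consecutive relations fix a unique order: J < G < Q < P < L < M < N < K < F < R < S < H.
The 4th smallest is P.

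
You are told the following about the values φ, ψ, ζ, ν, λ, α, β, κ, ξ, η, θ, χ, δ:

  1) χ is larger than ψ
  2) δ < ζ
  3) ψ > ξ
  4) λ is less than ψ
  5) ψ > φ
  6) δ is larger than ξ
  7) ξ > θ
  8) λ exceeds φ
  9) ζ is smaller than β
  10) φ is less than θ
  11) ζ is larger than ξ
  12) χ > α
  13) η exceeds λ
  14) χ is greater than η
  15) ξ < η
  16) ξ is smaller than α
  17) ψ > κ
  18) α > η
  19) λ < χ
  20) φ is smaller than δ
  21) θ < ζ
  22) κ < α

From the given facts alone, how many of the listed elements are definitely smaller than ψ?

The elements the relations force below ψ are κ, φ, λ, θ, ξ — no chain reaches any other.
That is 5.

5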